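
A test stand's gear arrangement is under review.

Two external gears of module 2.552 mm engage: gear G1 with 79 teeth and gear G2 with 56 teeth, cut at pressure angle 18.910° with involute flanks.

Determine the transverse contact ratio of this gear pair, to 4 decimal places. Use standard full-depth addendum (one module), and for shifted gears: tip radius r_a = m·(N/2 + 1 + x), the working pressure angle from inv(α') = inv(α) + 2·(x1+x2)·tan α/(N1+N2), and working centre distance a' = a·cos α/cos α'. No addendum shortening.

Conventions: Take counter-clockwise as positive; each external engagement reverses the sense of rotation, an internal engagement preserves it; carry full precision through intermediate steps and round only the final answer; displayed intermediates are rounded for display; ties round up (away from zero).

1.8658

class = single-mesh tooth geometry [involute pair 79T × 56T, m = 2.552]
base radii: r_b1 = 95.363488, r_b2 = 67.599435
tip radii: r_a1 = 103.356000, r_a2 = 74.008000
no profile shift: α' = α, a' = a
action lengths: √(r_a1²−r_b1²) = 39.853078, √(r_a2²−r_b2²) = 30.124749
base pitch p_b = π·m·cos α = 7.584639
CR = (39.853078 + 30.124749 − 172.260000·sin 18.91000°)/7.584639 = 1.865793
contact ratio ≈ 1.8658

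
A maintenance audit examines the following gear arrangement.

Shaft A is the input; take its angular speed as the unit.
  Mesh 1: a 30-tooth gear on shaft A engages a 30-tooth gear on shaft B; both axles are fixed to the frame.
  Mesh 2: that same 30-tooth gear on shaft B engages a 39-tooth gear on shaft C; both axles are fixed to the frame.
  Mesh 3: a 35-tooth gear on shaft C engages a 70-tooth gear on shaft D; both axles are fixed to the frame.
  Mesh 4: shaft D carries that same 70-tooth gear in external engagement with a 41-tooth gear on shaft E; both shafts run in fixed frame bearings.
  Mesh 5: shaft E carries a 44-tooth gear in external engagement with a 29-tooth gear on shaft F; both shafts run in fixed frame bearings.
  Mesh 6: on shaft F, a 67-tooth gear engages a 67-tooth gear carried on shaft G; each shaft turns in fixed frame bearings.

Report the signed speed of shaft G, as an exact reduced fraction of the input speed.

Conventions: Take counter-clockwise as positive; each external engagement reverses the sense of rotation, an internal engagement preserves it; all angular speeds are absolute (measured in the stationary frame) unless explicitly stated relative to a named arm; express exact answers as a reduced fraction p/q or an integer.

15400/15457

6-mesh fixed-axis compound train (all bearings frame-fixed)
mesh 1 [30T→30T]: |ω|/ω_in = 1×30/30 = 1, sense flips to −
mesh 2 [30T→39T]: |ω|/ω_in = 1×30/39 = 10/13, sense flips to +
mesh 3 [35T→70T]: |ω|/ω_in = (10/13)×35/70 = 5/13, sense flips to −
mesh 4 [70T→41T]: |ω|/ω_in = (5/13)×70/41 = 350/533, sense flips to +
mesh 5 [44T→29T]: |ω|/ω_in = (350/533)×44/29 = 15400/15457, sense flips to −
mesh 6 [67T→67T]: |ω|/ω_in = (15400/15457)×67/67 = 15400/15457, sense flips to +
signed output speed (× input speed) = 15400/15457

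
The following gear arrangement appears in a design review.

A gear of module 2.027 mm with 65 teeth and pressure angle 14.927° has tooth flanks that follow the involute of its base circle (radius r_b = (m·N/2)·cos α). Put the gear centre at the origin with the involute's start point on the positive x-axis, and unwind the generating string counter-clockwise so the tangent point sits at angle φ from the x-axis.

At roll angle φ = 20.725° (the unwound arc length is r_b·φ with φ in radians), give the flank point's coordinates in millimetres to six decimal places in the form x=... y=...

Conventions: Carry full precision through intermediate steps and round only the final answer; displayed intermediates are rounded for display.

single-mesh involute tooth geometry (65T wheel at module 2.027)
pitch radius r_p = m·N/2 = 2.027·65/2 = 65.877500
base radius r_b = r_p·cos α = 65.877500·cos 14.927° = 63.654451
roll angle φ = 20.725° = 0.36171949 rad
x = r_b·(cos φ + φ·sin φ) = 67.683528
y = r_b·(sin φ − φ·cos φ) = 0.991129

x=67.683528 y=0.991129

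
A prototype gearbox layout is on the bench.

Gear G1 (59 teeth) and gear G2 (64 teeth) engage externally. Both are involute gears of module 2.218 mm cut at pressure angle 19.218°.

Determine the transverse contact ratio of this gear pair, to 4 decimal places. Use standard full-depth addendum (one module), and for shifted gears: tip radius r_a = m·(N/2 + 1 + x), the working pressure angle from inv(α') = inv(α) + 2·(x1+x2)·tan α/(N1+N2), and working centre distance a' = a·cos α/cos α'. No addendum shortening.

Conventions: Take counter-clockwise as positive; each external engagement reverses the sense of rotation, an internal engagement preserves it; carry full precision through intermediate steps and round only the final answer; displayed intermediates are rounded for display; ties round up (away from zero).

1.8346

class = single-mesh tooth geometry [involute pair 59T × 64T, m = 2.218]
base radii: r_b1 = 61.784727, r_b2 = 67.020721
tip radii: r_a1 = 67.649000, r_a2 = 73.194000
no profile shift: α' = α, a' = a
action lengths: √(r_a1²−r_b1²) = 27.550584, √(r_a2²−r_b2²) = 29.420819
base pitch p_b = π·m·cos α = 6.579744
CR = (27.550584 + 29.420819 − 136.407000·sin 19.21800°)/6.579744 = 1.834604
contact ratio ≈ 1.8346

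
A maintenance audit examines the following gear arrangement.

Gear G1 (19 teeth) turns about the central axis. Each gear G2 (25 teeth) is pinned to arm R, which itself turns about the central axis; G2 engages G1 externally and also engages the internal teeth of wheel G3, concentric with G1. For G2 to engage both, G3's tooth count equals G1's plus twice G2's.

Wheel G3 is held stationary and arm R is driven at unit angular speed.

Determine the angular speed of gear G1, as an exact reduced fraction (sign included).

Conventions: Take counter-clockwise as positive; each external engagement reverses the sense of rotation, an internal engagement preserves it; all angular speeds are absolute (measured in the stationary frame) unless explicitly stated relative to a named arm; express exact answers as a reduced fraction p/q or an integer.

88/19

class = planetary set [G3 = 19+2·25 = 69; Willis about the carrier]
ring teeth: 19 + 2·25 = 69
19(ω_sun−ω_arm) = −69(ω_ring−ω_arm),  ω_ring = 0, ω_arm = 1
ω_sun = 1 − (69/19)(0−1) = 88/19
exact speed ratio = 88/19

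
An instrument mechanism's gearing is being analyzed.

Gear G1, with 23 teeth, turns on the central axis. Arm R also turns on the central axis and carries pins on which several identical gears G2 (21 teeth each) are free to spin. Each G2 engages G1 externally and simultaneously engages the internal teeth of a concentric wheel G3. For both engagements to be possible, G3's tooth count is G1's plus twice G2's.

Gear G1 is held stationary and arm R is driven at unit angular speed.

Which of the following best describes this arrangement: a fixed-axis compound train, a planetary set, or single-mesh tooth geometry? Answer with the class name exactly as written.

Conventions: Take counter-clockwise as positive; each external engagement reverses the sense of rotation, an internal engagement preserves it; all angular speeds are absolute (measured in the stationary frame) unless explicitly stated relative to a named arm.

topology: planetary set — G1 23T / G2 21T / G3 65T, arm = carrier (Willis)
classification: planetary set

planetary set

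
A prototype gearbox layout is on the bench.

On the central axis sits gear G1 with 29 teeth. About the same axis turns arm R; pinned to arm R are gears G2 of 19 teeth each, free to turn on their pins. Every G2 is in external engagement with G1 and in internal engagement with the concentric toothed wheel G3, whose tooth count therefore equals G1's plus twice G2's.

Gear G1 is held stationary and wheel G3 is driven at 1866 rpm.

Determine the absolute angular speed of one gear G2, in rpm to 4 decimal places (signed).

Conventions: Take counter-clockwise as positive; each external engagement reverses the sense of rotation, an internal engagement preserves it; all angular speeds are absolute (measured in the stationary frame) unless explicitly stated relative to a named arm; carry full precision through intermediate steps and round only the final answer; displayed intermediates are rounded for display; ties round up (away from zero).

+3290.0526 rpm

recognized (axles ride arm R): planetary set, 29/19/67 teeth
normalise by the input: solve with ω_ring = 1, then scale by 1866 rpm
ring teeth: 29 + 2·19 = 67
29(ω_sun−ω_arm) = −67(ω_ring−ω_arm),  ω_sun = 0, ω_ring = 1
29(0−ω_arm) = −67(1−ω_arm)  ⇒  96·ω_arm = 67  ⇒  ω_arm = 67/96
sun–planet mesh: 29·(0−67/96) = −19·(ω_p−ω_arm)  ⇒  ω_p−ω_arm = 1943/1824
ω_p = 67/96 + 1943/1824 = 67/38
scale: ω_p = 67/38 × 1866 rpm = +3290.0526 rpm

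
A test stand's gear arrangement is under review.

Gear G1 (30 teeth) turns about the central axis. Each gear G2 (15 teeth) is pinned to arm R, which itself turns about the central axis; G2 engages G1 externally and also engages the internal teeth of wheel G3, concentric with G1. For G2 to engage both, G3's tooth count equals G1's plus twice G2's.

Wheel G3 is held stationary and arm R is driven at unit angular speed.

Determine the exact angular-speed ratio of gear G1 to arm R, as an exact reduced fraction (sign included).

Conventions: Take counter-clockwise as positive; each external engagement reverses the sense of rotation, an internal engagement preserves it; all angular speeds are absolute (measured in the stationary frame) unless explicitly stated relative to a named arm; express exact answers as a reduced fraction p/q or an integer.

3

class = planetary set [G3 = 30+2·15 = 60; Willis about the carrier]
ring teeth: 30 + 2·15 = 60
30(ω_sun−ω_arm) = −60(ω_ring−ω_arm),  ω_ring = 0, ω_arm = 1
ω_sun = 1 − (60/30)(0−1) = 3
ω_out/ω_in = 3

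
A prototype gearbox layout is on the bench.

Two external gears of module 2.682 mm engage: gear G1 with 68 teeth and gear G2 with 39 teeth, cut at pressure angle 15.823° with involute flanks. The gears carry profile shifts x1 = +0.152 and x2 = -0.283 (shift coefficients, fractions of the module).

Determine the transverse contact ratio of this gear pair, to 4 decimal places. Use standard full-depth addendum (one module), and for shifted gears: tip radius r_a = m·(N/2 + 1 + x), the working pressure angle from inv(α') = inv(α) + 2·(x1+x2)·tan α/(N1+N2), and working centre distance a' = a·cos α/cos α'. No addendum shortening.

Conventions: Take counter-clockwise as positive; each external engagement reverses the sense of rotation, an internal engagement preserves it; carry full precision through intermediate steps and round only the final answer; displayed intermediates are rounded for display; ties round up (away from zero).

2.0877

single-mesh involute tooth geometry (68T engaging 39T at module 2.682)
base radii: r_b1 = 87.732760, r_b2 = 50.317318
tip radii: r_a1 = 94.277664, r_a2 = 54.221994
inv(α') = inv(15.823°) + 2·(+0.152-0.283)·tan α/(68+39) = 0.00654770  ⇒  α' = 15.31074°
a' = a·cos α / cos α' = 143.4870·cos 15.823°/cos 15.31074° = 143.130058
action lengths: √(r_a1²−r_b1²) = 34.514355, √(r_a2²−r_b2²) = 20.203764
base pitch p_b = π·m·cos α = 8.106488
CR = (34.514355 + 20.203764 − 143.130058·sin 15.31074°)/8.106488 = 2.087721
contact ratio ≈ 2.0877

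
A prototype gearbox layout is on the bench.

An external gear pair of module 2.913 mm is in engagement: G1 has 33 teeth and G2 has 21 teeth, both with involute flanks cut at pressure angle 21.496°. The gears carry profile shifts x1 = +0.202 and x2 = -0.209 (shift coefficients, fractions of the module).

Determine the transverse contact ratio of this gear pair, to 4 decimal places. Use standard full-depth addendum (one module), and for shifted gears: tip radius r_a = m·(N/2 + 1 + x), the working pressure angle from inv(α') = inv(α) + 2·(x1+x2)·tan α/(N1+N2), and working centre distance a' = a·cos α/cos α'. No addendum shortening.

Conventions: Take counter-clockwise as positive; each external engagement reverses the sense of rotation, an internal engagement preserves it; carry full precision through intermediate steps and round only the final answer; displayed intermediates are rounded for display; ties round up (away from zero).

recognized (one external pair, fixed centres): single-mesh tooth geometry, m = 2.913, N1 = 33, N2 = 21
base radii: r_b1 = 44.721285, r_b2 = 28.458999
tip radii: r_a1 = 51.565926, r_a2 = 32.890683
inv(α') = inv(21.496°) + 2·(+0.202-0.209)·tan α/(33+21) = 0.01855175  ⇒  α' = 21.45821°
a' = a·cos α / cos α' = 78.6510·cos 21.496°/cos 21.45821° = 78.630592
action lengths: √(r_a1²−r_b1²) = 25.671996, √(r_a2²−r_b2²) = 16.488856
base pitch p_b = π·m·cos α = 8.514913
CR = (25.671996 + 16.488856 − 78.630592·sin 21.45821°)/8.514913 = 1.573241
contact ratio ≈ 1.5732

1.5732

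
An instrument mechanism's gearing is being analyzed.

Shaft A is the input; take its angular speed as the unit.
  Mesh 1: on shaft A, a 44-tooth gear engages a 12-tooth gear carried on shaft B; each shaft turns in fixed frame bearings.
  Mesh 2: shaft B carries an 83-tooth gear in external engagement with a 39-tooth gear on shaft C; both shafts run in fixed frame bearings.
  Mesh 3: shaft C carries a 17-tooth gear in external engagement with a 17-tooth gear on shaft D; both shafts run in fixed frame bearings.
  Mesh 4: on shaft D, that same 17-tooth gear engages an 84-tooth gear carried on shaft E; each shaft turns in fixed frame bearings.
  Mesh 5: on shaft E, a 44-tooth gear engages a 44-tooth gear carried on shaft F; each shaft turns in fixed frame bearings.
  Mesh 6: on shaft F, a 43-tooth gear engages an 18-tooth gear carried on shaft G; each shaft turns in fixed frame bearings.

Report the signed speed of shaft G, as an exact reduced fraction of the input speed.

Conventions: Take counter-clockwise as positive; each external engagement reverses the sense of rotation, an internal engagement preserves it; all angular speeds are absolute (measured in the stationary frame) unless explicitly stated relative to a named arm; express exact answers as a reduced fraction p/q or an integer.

667403/176904

6-mesh fixed-axis compound train (all bearings frame-fixed)
mesh 1 [44T→12T]: |ω|/ω_in = 1×44/12 = 11/3, sense flips to −
mesh 2 [83T→39T]: |ω|/ω_in = (11/3)×83/39 = 913/117, sense flips to +
mesh 3 [17T→17T]: |ω|/ω_in = (913/117)×17/17 = 913/117, sense flips to −
mesh 4 [17T→84T]: |ω|/ω_in = (913/117)×17/84 = 15521/9828, sense flips to +
mesh 5 [44T→44T]: |ω|/ω_in = (15521/9828)×44/44 = 15521/9828, sense flips to −
mesh 6 [43T→18T]: |ω|/ω_in = (15521/9828)×43/18 = 667403/176904, sense flips to +
signed output speed (× input speed) = 667403/176904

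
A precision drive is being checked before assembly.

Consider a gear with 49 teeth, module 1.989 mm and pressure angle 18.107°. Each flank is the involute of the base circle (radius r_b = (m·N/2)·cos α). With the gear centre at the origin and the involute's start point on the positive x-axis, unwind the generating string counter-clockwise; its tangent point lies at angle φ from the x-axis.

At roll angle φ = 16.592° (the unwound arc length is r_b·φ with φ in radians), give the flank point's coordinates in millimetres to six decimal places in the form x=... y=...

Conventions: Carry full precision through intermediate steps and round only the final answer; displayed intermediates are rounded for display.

class = single-mesh tooth geometry [base-circle involute, m = 1.989, 49T]
pitch radius r_p = m·N/2 = 1.989·49/2 = 48.730500
base radius r_b = r_p·cos α = 48.730500·cos 18.107° = 46.317257
roll angle φ = 16.592° = 0.28958503 rad
x = r_b·(cos φ + φ·sin φ) = 48.218802
y = r_b·(sin φ − φ·cos φ) = 0.371795

x=48.218802 y=0.371795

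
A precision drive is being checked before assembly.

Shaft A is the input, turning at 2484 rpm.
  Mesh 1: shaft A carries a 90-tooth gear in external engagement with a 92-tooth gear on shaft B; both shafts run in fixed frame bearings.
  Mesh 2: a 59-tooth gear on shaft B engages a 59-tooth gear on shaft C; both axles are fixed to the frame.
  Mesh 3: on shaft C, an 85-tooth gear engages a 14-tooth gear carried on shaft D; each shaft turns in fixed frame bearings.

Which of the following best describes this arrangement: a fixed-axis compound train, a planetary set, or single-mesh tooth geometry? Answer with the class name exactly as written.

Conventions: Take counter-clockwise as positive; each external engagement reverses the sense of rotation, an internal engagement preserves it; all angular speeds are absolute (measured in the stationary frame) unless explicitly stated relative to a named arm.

recognized (4 fixed axles, 3 meshes): fixed-axis compound train
classification: fixed-axis compound train

fixed-axis compound train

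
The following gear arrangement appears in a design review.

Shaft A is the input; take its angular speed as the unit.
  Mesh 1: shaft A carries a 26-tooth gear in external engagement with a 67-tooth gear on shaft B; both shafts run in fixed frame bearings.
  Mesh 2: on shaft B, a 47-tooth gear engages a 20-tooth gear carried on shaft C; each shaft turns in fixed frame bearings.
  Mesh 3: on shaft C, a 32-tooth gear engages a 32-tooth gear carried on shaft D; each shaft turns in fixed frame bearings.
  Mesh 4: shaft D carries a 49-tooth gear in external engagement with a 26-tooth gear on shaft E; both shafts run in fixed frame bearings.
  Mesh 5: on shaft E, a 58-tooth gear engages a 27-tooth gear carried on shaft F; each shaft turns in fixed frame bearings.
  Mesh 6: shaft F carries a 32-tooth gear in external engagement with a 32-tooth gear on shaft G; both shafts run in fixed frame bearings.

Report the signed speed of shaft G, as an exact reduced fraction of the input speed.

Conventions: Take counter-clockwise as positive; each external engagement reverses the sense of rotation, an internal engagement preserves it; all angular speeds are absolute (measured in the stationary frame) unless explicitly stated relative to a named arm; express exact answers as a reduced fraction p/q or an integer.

66787/18090

6-mesh fixed-axis compound train (all bearings frame-fixed)
mesh 1 [26T→67T]: |ω|/ω_in = 1×26/67 = 26/67, sense flips to −
mesh 2 [47T→20T]: |ω|/ω_in = (26/67)×47/20 = 611/670, sense flips to +
mesh 3 [32T→32T]: |ω|/ω_in = (611/670)×32/32 = 611/670, sense flips to −
mesh 4 [49T→26T]: |ω|/ω_in = (611/670)×49/26 = 2303/1340, sense flips to +
mesh 5 [58T→27T]: |ω|/ω_in = (2303/1340)×58/27 = 66787/18090, sense flips to −
mesh 6 [32T→32T]: |ω|/ω_in = (66787/18090)×32/32 = 66787/18090, sense flips to +
signed output speed (× input speed) = 66787/18090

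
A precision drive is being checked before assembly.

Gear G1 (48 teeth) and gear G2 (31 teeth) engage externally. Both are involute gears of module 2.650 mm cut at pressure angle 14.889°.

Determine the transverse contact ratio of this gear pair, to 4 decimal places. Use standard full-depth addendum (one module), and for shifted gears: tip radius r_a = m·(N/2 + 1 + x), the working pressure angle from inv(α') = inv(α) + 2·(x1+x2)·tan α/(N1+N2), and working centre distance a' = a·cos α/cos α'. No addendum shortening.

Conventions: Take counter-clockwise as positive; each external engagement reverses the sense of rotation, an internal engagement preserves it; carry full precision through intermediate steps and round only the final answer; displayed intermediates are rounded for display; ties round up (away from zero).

topology: single-mesh involute geometry — m = 2.650, 48T/31T pair
base radii: r_b1 = 61.464657, r_b2 = 39.695924
tip radii: r_a1 = 66.250000, r_a2 = 43.725000
no profile shift: α' = α, a' = a
action lengths: √(r_a1²−r_b1²) = 24.721618, √(r_a2²−r_b2²) = 18.333281
base pitch p_b = π·m·cos α = 8.045705
CR = (24.721618 + 18.333281 − 104.675000·sin 14.88900°)/8.045705 = 2.008394
contact ratio ≈ 2.0084

2.0084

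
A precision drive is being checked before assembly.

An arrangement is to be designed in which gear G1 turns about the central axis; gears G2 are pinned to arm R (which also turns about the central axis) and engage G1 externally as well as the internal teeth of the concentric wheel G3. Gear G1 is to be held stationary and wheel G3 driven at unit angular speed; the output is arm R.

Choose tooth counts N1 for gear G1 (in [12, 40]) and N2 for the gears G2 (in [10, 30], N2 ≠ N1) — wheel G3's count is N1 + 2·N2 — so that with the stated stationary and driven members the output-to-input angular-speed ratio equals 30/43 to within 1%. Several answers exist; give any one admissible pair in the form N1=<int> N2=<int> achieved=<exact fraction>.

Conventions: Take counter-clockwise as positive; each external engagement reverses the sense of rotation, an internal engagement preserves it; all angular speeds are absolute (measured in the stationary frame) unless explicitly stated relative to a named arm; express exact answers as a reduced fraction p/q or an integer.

topology: planetary set — design target 30/43, arm = carrier (Willis)
Willis with ω_sun = 0: ω_arm/ω_ring = N3/(N1+N3); set equal to 30/43  ⇒  N3/N1 = (30/43)/(1 − 30/43) = 30/13
N3 = N1 + 2·N2  ⇒  N2/N1 = (N3/N1 − 1)/2 = (30/13 − 1)/2 = 17/26
smallest multiple with N1 ≥ 12 and N2 ≥ 10: k = 1  ⇒  N1 = 1·26 = 26, N2 = 1·17 = 17 (N1 ≤ 40, N2 ≤ 30, N2 ≠ N1 ✓), N3 = 26 + 2·17 = 60
check: N3/(N1+N3) with N1 = 26, N3 = 60 gives 30/43; |achieved − target| = 0 ≤ 3/430 ✓

N1=26 N2=17 achieved=30/43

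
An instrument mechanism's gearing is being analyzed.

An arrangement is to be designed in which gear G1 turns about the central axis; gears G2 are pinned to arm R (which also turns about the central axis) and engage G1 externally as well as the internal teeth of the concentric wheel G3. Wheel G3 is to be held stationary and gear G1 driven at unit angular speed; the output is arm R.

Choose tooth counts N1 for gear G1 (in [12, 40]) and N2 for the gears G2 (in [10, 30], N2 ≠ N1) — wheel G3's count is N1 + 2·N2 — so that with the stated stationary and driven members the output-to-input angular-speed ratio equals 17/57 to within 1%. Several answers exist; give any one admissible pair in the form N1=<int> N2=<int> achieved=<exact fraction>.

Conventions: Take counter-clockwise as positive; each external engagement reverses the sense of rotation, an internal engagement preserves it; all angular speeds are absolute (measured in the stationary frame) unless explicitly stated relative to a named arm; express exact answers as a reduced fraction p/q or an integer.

N1=34 N2=23 achieved=17/57

design class (target 17/57): planetary set
Willis with ω_ring = 0: ω_arm/ω_sun = N1/(N1+N3); set equal to 17/57  ⇒  N3/N1 = 1/(17/57) − 1 = 40/17
N3 = N1 + 2·N2  ⇒  N2/N1 = (N3/N1 − 1)/2 = (40/17 − 1)/2 = 23/34
smallest multiple with N1 ≥ 12 and N2 ≥ 10: k = 1  ⇒  N1 = 1·34 = 34, N2 = 1·23 = 23 (N1 ≤ 40, N2 ≤ 30, N2 ≠ N1 ✓), N3 = 34 + 2·23 = 80
check: N1/(N1+N3) with N1 = 34, N3 = 80 gives 17/57; |achieved − target| = 0 ≤ 17/5700 ✓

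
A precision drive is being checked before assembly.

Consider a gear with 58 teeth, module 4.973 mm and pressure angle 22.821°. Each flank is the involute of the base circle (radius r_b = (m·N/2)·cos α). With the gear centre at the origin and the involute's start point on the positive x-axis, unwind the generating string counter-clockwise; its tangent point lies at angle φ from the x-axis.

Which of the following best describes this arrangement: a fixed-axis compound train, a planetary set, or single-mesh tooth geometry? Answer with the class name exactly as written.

single-mesh tooth geometry

recognized (one wheel, involute flank): single-mesh tooth geometry, m = 4.973, N = 58
classification: single-mesh tooth geometry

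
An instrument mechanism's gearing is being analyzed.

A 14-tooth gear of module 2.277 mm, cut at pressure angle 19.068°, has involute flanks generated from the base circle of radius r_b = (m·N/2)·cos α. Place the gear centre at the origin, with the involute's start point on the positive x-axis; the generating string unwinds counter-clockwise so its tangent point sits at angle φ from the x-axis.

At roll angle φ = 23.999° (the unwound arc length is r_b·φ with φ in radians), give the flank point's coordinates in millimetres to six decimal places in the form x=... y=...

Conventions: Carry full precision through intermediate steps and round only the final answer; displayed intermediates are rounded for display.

class = single-mesh tooth geometry [base-circle involute, m = 2.277, 14T]
pitch radius r_p = m·N/2 = 2.277·14/2 = 15.939000
base radius r_b = r_p·cos α = 15.939000·cos 19.068° = 15.064451
roll angle φ = 23.999° = 0.41886157 rad
x = r_b·(cos φ + φ·sin φ) = 16.328543
y = r_b·(sin φ − φ·cos φ) = 0.362581

x=16.328543 y=0.362581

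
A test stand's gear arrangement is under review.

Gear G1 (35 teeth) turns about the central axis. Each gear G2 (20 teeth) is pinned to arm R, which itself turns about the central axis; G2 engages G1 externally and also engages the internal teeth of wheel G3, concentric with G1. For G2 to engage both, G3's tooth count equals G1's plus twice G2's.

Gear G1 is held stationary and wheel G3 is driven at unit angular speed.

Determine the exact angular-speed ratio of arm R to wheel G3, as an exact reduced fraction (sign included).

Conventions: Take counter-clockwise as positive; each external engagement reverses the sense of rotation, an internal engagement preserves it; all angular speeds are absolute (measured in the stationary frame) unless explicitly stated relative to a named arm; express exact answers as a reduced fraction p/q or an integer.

15/22

recognized (axles ride arm R): planetary set, 35/20/75 teeth
ring teeth: 35 + 2·20 = 75
35(ω_sun−ω_arm) = −75(ω_ring−ω_arm),  ω_sun = 0, ω_ring = 1
35(0−ω_arm) = −75(1−ω_arm)  ⇒  110·ω_arm = 75  ⇒  ω_arm = 15/22
ω_out/ω_in = 15/22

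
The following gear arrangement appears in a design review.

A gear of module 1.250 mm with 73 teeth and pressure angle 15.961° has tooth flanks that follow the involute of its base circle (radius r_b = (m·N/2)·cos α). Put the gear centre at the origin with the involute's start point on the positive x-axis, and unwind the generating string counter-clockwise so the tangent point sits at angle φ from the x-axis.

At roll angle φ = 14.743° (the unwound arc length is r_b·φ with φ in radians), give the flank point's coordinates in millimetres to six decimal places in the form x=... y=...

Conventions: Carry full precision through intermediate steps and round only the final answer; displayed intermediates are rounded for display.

x=45.294363 y=0.247468

recognized (one wheel, involute flank): single-mesh tooth geometry, m = 1.250, N = 73
pitch radius r_p = m·N/2 = 1.250·73/2 = 45.625000
base radius r_b = r_p·cos α = 45.625000·cos 15.961° = 43.866115
roll angle φ = 14.743° = 0.25731389 rad
x = r_b·(cos φ + φ·sin φ) = 45.294363
y = r_b·(sin φ − φ·cos φ) = 0.247468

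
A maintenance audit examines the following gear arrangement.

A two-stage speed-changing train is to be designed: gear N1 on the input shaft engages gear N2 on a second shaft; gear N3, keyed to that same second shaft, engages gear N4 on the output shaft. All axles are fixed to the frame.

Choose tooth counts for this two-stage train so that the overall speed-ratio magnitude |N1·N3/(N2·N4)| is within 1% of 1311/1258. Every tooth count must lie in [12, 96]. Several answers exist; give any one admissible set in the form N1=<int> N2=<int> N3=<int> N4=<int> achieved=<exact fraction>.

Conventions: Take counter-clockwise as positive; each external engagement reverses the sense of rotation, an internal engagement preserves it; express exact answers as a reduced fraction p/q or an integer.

N1=19 N2=17 N3=69 N4=74 achieved=1311/1258

topology: fixed-axis compound train — 2 stages, target 1311/1258
target = 1311/1258 in lowest terms: an exact hit needs N1·N3 = k·1311 and N2·N4 = k·1258 for one integer k, every count in [12, 96]; additionally prefer no 1:1 stage (N1 ≠ N2, N3 ≠ N4)
k = 1: N1·N3 = 1311 = 19·69, N2·N4 = 1258 = 17·74
achieved = 19·69/(17·74) = 1311/1258; |achieved − target| = 0 ≤ 1311/125800 ✓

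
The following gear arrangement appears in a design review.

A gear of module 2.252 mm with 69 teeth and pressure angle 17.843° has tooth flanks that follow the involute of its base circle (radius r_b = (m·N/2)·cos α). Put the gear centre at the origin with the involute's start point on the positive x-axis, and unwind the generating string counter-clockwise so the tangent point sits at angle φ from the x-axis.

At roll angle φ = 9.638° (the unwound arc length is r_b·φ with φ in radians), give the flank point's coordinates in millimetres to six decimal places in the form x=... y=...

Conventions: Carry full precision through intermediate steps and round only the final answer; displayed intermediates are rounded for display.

topology: single-mesh involute geometry — m = 2.252, N = 69
pitch radius r_p = m·N/2 = 2.252·69/2 = 77.694000
base radius r_b = r_p·cos α = 77.694000·cos 17.843° = 73.956896
roll angle φ = 9.638° = 0.16821483 rad
x = r_b·(cos φ + φ·sin φ) = 74.995856
y = r_b·(sin φ − φ·cos φ) = 0.117009

x=74.995856 y=0.117009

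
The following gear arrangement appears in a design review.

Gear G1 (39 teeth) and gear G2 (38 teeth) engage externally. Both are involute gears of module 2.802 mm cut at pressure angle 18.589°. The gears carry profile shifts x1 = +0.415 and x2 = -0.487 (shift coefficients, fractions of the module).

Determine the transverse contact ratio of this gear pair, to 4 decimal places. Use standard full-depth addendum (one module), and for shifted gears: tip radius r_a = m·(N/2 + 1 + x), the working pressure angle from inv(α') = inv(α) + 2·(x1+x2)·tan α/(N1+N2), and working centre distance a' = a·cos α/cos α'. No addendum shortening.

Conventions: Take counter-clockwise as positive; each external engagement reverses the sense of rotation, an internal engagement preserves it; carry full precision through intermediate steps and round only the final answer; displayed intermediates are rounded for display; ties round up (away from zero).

recognized (one external pair, fixed centres): single-mesh tooth geometry, m = 2.802, N1 = 39, N2 = 38
base radii: r_b1 = 51.788463, r_b2 = 50.460554
tip radii: r_a1 = 58.603830, r_a2 = 54.675426
inv(α') = inv(18.589°) + 2·(+0.415-0.487)·tan α/(39+38) = 0.01125524  ⇒  α' = 18.26436°
a' = a·cos α / cos α' = 107.8770·cos 18.589°/cos 18.26436° = 107.673547
action lengths: √(r_a1²−r_b1²) = 27.429254, √(r_a2²−r_b2²) = 21.050765
base pitch p_b = π·m·cos α = 8.343500
CR = (27.429254 + 21.050765 − 107.673547·sin 18.26436°)/8.343500 = 1.766037
contact ratio ≈ 1.7660

1.7660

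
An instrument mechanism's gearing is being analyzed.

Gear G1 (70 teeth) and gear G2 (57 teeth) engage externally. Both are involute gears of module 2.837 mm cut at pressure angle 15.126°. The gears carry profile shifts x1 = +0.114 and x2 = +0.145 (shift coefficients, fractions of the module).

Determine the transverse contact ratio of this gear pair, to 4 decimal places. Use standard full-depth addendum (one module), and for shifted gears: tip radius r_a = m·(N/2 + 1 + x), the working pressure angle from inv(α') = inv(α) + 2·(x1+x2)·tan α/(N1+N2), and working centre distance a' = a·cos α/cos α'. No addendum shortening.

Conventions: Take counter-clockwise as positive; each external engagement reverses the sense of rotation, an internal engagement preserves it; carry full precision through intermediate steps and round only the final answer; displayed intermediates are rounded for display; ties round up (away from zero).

2.0711

recognized (one external pair, fixed centres): single-mesh tooth geometry, m = 2.837, N1 = 70, N2 = 57
base radii: r_b1 = 95.854857, r_b2 = 78.053241
tip radii: r_a1 = 102.455418, r_a2 = 84.102865
inv(α') = inv(15.126°) + 2·(+0.114+0.145)·tan α/(70+57) = 0.00741160  ⇒  α' = 15.94327°
a' = a·cos α / cos α' = 180.1495·cos 15.126°/cos 15.94327° = 180.865237
action lengths: √(r_a1²−r_b1²) = 36.179539, √(r_a2²−r_b2²) = 31.320656
base pitch p_b = π·m·cos α = 8.603912
CR = (36.179539 + 31.320656 − 180.865237·sin 15.94327°)/8.603912 = 2.071051
contact ratio ≈ 2.0711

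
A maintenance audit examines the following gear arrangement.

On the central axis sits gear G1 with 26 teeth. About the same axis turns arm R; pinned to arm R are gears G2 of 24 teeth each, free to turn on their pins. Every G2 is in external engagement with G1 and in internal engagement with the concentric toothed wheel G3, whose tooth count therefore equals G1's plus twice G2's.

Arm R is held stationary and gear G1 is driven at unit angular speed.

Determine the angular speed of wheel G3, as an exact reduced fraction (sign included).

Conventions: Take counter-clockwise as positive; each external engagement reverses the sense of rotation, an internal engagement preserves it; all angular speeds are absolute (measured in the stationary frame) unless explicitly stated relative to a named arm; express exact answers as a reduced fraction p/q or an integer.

planetary set (26T centre, 24T on arm, 74T internal) — Willis relation
ring teeth: 26 + 2·24 = 74
26(ω_sun−ω_arm) = −74(ω_ring−ω_arm),  ω_arm = 0, ω_sun = 1
ω_ring = 0 − (26/74)(1−0) = -13/37
exact speed ratio = -13/37

-13/37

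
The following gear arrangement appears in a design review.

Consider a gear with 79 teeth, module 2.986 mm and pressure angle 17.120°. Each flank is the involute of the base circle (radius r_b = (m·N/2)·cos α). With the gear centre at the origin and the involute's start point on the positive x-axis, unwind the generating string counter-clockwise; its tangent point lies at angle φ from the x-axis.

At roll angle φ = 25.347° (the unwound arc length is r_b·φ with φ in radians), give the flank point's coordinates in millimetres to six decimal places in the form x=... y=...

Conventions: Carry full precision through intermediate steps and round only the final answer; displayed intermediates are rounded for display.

single-mesh involute tooth geometry (79T wheel at module 2.986)
pitch radius r_p = m·N/2 = 2.986·79/2 = 117.947000
base radius r_b = r_p·cos α = 117.947000·cos 17.120° = 112.720806
roll angle φ = 25.347° = 0.44238861 rad
x = r_b·(cos φ + φ·sin φ) = 123.217137
y = r_b·(sin φ − φ·cos φ) = 3.189857

x=123.217137 y=3.189857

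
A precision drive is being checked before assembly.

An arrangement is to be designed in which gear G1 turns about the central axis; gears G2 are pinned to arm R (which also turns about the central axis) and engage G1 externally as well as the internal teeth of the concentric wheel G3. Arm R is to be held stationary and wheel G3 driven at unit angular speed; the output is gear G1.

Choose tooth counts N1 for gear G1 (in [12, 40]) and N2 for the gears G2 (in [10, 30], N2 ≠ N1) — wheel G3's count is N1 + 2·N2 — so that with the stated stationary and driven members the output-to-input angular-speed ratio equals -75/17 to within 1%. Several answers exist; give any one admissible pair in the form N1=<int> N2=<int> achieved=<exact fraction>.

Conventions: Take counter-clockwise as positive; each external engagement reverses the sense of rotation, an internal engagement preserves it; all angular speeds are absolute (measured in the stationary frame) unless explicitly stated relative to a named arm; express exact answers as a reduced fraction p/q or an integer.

design class (target -75/17): planetary set
Willis with ω_arm = 0: ω_sun/ω_ring = −N3/N1; set equal to -75/17  ⇒  N3/N1 = −(-75/17) = 75/17
N3 = N1 + 2·N2  ⇒  N2/N1 = (N3/N1 − 1)/2 = (75/17 − 1)/2 = 29/17
smallest multiple with N1 ≥ 12 and N2 ≥ 10: k = 1  ⇒  N1 = 1·17 = 17, N2 = 1·29 = 29 (N1 ≤ 40, N2 ≤ 30, N2 ≠ N1 ✓), N3 = 17 + 2·29 = 75
check: −N3/N1 with N1 = 17, N3 = 75 gives -75/17; |achieved − target| = 0 ≤ 3/68 ✓

N1=17 N2=29 achieved=-75/17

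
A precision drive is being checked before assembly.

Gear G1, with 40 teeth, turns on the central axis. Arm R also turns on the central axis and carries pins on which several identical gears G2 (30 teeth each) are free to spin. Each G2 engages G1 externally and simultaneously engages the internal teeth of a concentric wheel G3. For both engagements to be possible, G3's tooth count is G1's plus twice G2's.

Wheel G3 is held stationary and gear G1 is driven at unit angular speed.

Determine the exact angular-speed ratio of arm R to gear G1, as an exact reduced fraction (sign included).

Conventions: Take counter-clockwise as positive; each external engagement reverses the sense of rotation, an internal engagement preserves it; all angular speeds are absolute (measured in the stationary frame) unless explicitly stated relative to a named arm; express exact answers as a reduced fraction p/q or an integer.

planetary set (40T centre, 30T on arm, 100T internal) — Willis relation
ring teeth: 40 + 2·30 = 100
40(ω_sun−ω_arm) = −100(ω_ring−ω_arm),  ω_ring = 0, ω_sun = 1
40(1−ω_arm) = −100(0−ω_arm)  ⇒  140·ω_arm = 40  ⇒  ω_arm = 2/7
ω_out/ω_in = 2/7

2/7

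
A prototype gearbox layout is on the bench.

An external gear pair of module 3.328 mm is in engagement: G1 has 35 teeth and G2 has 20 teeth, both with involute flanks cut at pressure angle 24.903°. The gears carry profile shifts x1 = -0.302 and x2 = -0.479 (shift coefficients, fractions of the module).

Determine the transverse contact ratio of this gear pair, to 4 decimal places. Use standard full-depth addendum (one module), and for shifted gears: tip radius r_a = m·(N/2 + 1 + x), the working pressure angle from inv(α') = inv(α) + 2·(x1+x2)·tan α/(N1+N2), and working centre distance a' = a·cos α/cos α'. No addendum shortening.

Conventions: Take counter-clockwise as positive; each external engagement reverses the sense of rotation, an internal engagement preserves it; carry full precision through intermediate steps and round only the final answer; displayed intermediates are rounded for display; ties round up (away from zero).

recognized (one external pair, fixed centres): single-mesh tooth geometry, m = 3.328, N1 = 35, N2 = 20
base radii: r_b1 = 52.824959, r_b2 = 30.185691
tip radii: r_a1 = 60.562944, r_a2 = 35.013888
inv(α') = inv(24.903°) + 2·(-0.302-0.479)·tan α/(35+20) = 0.01642420  ⇒  α' = 20.63511°
a' = a·cos α / cos α' = 91.5200·cos 24.903°/cos 20.63511° = 88.701398
action lengths: √(r_a1²−r_b1²) = 29.620835, √(r_a2²−r_b2²) = 17.742503
base pitch p_b = π·m·cos α = 9.483115
CR = (29.620835 + 17.742503 − 88.701398·sin 20.63511°)/9.483115 = 1.698136
contact ratio ≈ 1.6981

1.6981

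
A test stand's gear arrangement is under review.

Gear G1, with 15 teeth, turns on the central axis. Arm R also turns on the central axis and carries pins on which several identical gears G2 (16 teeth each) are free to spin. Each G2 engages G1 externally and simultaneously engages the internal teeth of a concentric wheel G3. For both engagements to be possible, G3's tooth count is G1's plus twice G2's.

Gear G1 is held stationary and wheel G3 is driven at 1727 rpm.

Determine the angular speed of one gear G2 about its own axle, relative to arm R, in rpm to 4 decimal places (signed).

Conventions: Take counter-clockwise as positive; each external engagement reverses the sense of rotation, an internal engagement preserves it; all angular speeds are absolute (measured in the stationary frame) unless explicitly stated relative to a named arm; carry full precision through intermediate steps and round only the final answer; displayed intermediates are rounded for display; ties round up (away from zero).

+1227.3538 rpm

topology: planetary set — G1 15T / G2 16T / G3 47T, arm = carrier (Willis)
normalise by the input: solve with ω_ring = 1, then scale by 1727 rpm
ring teeth: 15 + 2·16 = 47
15(ω_sun−ω_arm) = −47(ω_ring−ω_arm),  ω_sun = 0, ω_ring = 1
15(0−ω_arm) = −47(1−ω_arm)  ⇒  62·ω_arm = 47  ⇒  ω_arm = 47/62
sun–planet mesh: 15·(0−47/62) = −16·(ω_p−ω_arm)  ⇒  ω_p−ω_arm = 705/992
scale: ω_p−ω_arm = 705/992 × 1727 rpm = +1227.3538 rpm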